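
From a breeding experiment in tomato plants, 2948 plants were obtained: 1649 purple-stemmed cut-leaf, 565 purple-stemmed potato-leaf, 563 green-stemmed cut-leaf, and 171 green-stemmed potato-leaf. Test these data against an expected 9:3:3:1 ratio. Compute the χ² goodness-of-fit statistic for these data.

Under the 9:3:3:1 hypothesis (Σ ratio = 16, N = 2948):
  purple-stemmed cut-leaf: 2948 × 9/16 = 1658.25
  purple-stemmed potato-leaf: 2948 × 3/16 = 552.75
  green-stemmed cut-leaf: 2948 × 3/16 = 552.75
  green-stemmed potato-leaf: 2948 × 1/16 = 184.25
χ² = Σ (O − E)² / E
  purple-stemmed cut-leaf: (1649 − 1658.25)² / 1658.25 = 0.0516
  purple-stemmed potato-leaf: (565 − 552.75)² / 552.75 = 0.2715
  green-stemmed cut-leaf: (563 − 552.75)² / 552.75 = 0.1901
  green-stemmed potato-leaf: (171 − 184.25)² / 184.25 = 0.9528
χ² = 0.0516 + 0.2715 + 0.1901 + 0.9528 = 1.466

1.466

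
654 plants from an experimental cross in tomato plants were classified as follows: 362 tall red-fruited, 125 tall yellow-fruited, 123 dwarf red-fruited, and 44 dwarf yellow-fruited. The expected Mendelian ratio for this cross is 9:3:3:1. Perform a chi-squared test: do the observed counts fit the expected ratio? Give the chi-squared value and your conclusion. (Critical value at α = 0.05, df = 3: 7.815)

0.380; consistent

Total ratio parts = 16. Expected numbers out of 654:
  tall red-fruited: 654 × 9/16 = 367.875
  tall yellow-fruited: 654 × 3/16 = 122.625
  dwarf red-fruited: 654 × 3/16 = 122.625
  dwarf yellow-fruited: 654 × 1/16 = 40.875
χ² = Σ (O − E)² / E
  tall red-fruited: (362 − 367.875)² / 367.875 = 0.0938
  tall yellow-fruited: (125 − 122.625)² / 122.625 = 0.0460
  dwarf red-fruited: (123 − 122.625)² / 122.625 = 0.0011
  dwarf yellow-fruited: (44 − 40.875)² / 40.875 = 0.2389
χ² = 0.0938 + 0.0460 + 0.0011 + 0.2389 = 0.3798 ≈ 0.380
Degrees of freedom = 4 − 1 = 3; critical value at α = 0.05 is 7.815.
Since 0.380 < 7.815, we fail to reject the null hypothesis — the data are consistent with the 9:3:3:1 ratio.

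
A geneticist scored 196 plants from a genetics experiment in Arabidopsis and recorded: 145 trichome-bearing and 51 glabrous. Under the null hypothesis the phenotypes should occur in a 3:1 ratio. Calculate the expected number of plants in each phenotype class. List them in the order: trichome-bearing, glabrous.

147, 49

Expected counts for N = 196 under a 3:1 ratio (total parts = 4):
  trichome-bearing: 196 × 3/4 = 147
  glabrous: 196 × 1/4 = 49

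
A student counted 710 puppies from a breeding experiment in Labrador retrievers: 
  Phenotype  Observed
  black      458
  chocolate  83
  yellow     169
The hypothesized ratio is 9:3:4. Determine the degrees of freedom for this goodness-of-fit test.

2

A goodness-of-fit test with 3 phenotype classes has df = 3 − 1 = 2.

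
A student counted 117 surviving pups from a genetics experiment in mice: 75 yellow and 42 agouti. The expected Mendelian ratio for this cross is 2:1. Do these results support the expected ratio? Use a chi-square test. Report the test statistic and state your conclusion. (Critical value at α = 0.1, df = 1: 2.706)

Total ratio parts = 3. Expected numbers out of 117:
  yellow: 117 × 2/3 = 78
  agouti: 117 × 1/3 = 39
χ² = Σ (O − E)² / E
  yellow: (75 − 78)² / 78 = 0.1154
  agouti: (42 − 39)² / 39 = 0.2308
χ² = 0.1154 + 0.2308 = 0.3462 ≈ 0.346
Degrees of freedom = 2 − 1 = 1; critical value at α = 0.1 is 2.706.
Since 0.346 < 2.706, we fail to reject the null hypothesis — the data are consistent with the 2:1 ratio.

0.346; consistent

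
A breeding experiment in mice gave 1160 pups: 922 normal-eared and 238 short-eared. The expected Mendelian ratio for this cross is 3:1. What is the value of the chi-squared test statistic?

12.432

Expected counts for N = 1160 under a 3:1 ratio (total parts = 4):
  normal-eared: 1160 × 3/4 = 870
  short-eared: 1160 × 1/4 = 290
χ² = Σ (O − E)² / E
  normal-eared: (922 − 870)² / 870 = 3.1080
  short-eared: (238 − 290)² / 290 = 9.3241
χ² = 3.1080 + 9.3241 = 12.4321 ≈ 12.432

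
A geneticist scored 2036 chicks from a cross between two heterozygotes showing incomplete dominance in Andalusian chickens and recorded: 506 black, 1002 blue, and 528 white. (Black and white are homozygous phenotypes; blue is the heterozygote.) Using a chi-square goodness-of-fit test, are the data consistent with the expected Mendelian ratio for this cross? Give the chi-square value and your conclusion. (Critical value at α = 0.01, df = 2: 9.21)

0.978; consistent

With incomplete dominance, a heterozygote × heterozygote cross gives a 1:2:1 phenotypic ratio.
Total ratio parts = 4. Expected numbers out of 2036:
  black: 2036 × 1/4 = 509
  blue: 2036 × 2/4 = 1018
  white: 2036 × 1/4 = 509
χ² = Σ (O − E)² / E
  black: (506 − 509)² / 509 = 0.0177
  blue: (1002 − 1018)² / 1018 = 0.2515
  white: (528 − 509)² / 509 = 0.7092
χ² = 0.0177 + 0.2515 + 0.7092 = 0.9784 ≈ 0.978
Degrees of freedom = 3 − 1 = 2; critical value at α = 0.01 is 9.21.
Since 0.978 < 9.21, we fail to reject the null hypothesis — the data are consistent with the 1:2:1 ratio.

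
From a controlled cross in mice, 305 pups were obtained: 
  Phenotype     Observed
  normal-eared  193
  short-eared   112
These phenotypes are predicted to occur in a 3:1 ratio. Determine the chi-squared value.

The 3:1 ratio has 4 parts, so with N = 305 the expected counts are:
  normal-eared: 305 × 3/4 = 228.75
  short-eared: 305 × 1/4 = 76.25
χ² = Σ (O − E)² / E
  normal-eared: (193 − 228.75)² / 228.75 = 5.5872
  short-eared: (112 − 76.25)² / 76.25 = 16.7615
χ² = 5.5872 + 16.7615 = 22.3487 ≈ 22.349

22.349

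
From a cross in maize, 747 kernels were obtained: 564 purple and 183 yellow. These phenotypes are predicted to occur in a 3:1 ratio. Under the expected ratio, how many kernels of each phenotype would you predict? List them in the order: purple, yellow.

560.25, 186.75

Total ratio parts = 4. Expected numbers out of 747:
  purple: 747 × 3/4 = 560.25
  yellow: 747 × 1/4 = 186.75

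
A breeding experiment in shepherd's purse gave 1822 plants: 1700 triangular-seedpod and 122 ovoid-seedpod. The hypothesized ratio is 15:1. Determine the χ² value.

0.618

Under the 15:1 hypothesis (Σ ratio = 16, N = 1822):
  triangular-seedpod: 1822 × 15/16 = 1708.125
  ovoid-seedpod: 1822 × 1/16 = 113.875
χ² = Σ (O − E)² / E
  triangular-seedpod: (1700 − 1708.125)² / 1708.125 = 0.0386
  ovoid-seedpod: (122 − 113.875)² / 113.875 = 0.5797
χ² = 0.0386 + 0.5797 = 0.6183 ≈ 0.618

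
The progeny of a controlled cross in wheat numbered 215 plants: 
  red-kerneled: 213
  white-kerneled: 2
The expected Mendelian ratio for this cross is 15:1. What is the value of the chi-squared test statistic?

10.384

Under the 15:1 hypothesis (Σ ratio = 16, N = 215):
  red-kerneled: 215 × 15/16 = 201.5625
  white-kerneled: 215 × 1/16 = 13.4375
χ² = Σ (O − E)² / E
  red-kerneled: (213 − 201.5625)² / 201.5625 = 0.6490
  white-kerneled: (2 − 13.4375)² / 13.4375 = 9.7352
χ² = 0.6490 + 9.7352 = 10.3842 ≈ 10.384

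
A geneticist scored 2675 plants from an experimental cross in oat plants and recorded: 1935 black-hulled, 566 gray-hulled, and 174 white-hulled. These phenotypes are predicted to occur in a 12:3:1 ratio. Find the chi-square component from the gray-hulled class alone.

8.279

The 12:3:1 ratio has 16 parts, so with N = 2675 the expected counts are:
  black-hulled: 2675 × 12/16 = 2006.25
  gray-hulled: 2675 × 3/16 = 501.5625
  white-hulled: 2675 × 1/16 = 167.1875
Contribution of gray-hulled: (566 − 501.5625)² / 501.5625 = 8.2785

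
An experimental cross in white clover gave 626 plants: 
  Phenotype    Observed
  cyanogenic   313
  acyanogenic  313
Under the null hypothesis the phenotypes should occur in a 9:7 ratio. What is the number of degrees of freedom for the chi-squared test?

1

A goodness-of-fit test with 2 phenotype classes has df = 2 − 1 = 1.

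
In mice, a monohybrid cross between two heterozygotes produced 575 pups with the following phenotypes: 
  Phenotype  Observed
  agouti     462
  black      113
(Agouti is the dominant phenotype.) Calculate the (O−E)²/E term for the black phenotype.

For a monohybrid cross between heterozygotes with complete dominance, the expected phenotypic ratio is 3:1.
Expected counts for N = 575 under a 3:1 ratio (total parts = 4):
  agouti: 575 × 3/4 = 431.25
  black: 575 × 1/4 = 143.75
Contribution of black: (113 − 143.75)² / 143.75 = 6.5778

6.578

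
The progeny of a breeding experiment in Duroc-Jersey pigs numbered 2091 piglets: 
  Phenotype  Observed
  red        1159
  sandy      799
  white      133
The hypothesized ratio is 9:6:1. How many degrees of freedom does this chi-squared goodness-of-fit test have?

2

A goodness-of-fit test with 3 phenotype classes has df = 3 − 1 = 2.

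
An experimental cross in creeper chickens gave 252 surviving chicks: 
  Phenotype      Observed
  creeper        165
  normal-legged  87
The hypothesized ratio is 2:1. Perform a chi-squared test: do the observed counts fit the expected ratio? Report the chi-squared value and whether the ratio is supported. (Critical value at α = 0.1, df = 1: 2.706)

Total ratio parts = 3. Expected numbers out of 252:
  creeper: 252 × 2/3 = 168
  normal-legged: 252 × 1/3 = 84
χ² = Σ (O − E)² / E
  creeper: (165 − 168)² / 168 = 0.0536
  normal-legged: (87 − 84)² / 84 = 0.1071
χ² = 0.0536 + 0.1071 = 0.1607 ≈ 0.161
Degrees of freedom = 2 − 1 = 1; critical value at α = 0.1 is 2.706.
Since 0.161 < 2.706, we fail to reject the null hypothesis — the data are consistent with the 2:1 ratio.

0.161; consistent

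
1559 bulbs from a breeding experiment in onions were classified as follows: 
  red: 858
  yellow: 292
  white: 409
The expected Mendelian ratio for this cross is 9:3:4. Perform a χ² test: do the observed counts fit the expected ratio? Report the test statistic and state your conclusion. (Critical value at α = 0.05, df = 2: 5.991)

The 9:3:4 ratio has 16 parts, so with N = 1559 the expected counts are:
  red: 1559 × 9/16 = 876.9375
  yellow: 1559 × 3/16 = 292.3125
  white: 1559 × 4/16 = 389.75
χ² = Σ (O − E)² / E
  red: (858 − 876.9375)² / 876.9375 = 0.4090
  yellow: (292 − 292.3125)² / 292.3125 = 0.0003
  white: (409 − 389.75)² / 389.75 = 0.9508
χ² = 0.4090 + 0.0003 + 0.9508 = 1.3601 ≈ 1.360
Degrees of freedom = 3 − 1 = 2; critical value at α = 0.05 is 5.991.
Since 1.360 < 5.991, we fail to reject the null hypothesis — the data are consistent with the 9:3:4 ratio.

1.360; consistent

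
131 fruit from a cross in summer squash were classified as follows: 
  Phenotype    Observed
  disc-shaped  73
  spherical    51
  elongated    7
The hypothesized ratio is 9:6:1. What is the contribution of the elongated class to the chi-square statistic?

Under the 9:6:1 hypothesis (Σ ratio = 16, N = 131):
  disc-shaped: 131 × 9/16 = 73.6875
  spherical: 131 × 6/16 = 49.125
  elongated: 131 × 1/16 = 8.1875
Contribution of elongated: (7 − 8.1875)² / 8.1875 = 0.1722

0.172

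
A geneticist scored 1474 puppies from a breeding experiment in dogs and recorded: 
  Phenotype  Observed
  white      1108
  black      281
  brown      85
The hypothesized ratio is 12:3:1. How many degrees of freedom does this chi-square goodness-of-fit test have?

2

A goodness-of-fit test with 3 phenotype classes has df = 3 − 1 = 2.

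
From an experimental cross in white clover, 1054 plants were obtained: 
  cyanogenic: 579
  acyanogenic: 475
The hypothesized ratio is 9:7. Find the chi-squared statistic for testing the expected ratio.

Total ratio parts = 16. Expected numbers out of 1054:
  cyanogenic: 1054 × 9/16 = 592.875
  acyanogenic: 1054 × 7/16 = 461.125
χ² = Σ (O − E)² / E
  cyanogenic: (579 − 592.875)² / 592.875 = 0.3247
  acyanogenic: (475 − 461.125)² / 461.125 = 0.4175
χ² = 0.3247 + 0.4175 = 0.7422 ≈ 0.742

0.742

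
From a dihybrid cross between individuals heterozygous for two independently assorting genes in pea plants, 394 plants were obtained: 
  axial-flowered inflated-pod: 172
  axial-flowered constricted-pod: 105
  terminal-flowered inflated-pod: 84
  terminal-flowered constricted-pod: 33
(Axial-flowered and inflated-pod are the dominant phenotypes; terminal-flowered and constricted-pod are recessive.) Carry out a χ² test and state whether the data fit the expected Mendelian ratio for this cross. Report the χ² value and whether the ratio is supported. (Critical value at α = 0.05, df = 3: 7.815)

28.461; not consistent

A dihybrid F₂ with independent assortment and complete dominance at both loci gives a 9:3:3:1 phenotypic ratio.
Total ratio parts = 16. Expected numbers out of 394:
  axial-flowered inflated-pod: 394 × 9/16 = 221.625
  axial-flowered constricted-pod: 394 × 3/16 = 73.875
  terminal-flowered inflated-pod: 394 × 3/16 = 73.875
  terminal-flowered constricted-pod: 394 × 1/16 = 24.625
χ² = Σ (O − E)² / E
  axial-flowered inflated-pod: (172 − 221.625)² / 221.625 = 11.1117
  axial-flowered constricted-pod: (105 − 73.875)² / 73.875 = 13.1136
  terminal-flowered inflated-pod: (84 − 73.875)² / 73.875 = 1.3877
  terminal-flowered constricted-pod: (33 − 24.625)² / 24.625 = 2.8484
χ² = 11.1117 + 13.1136 + 1.3877 + 2.8484 = 28.4614 ≈ 28.461
Degrees of freedom = 4 − 1 = 3; critical value at α = 0.05 is 7.815.
Since 28.461 > 7.815, we reject the null hypothesis — the data do not fit the 9:3:3:1 ratio.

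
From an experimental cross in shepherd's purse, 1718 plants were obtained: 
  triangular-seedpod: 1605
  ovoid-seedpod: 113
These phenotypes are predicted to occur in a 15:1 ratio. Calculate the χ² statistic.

Expected counts for N = 1718 under a 15:1 ratio (total parts = 16):
  triangular-seedpod: 1718 × 15/16 = 1610.625
  ovoid-seedpod: 1718 × 1/16 = 107.375
χ² = Σ (O − E)² / E
  triangular-seedpod: (1605 − 1610.625)² / 1610.625 = 0.0196
  ovoid-seedpod: (113 − 107.375)² / 107.375 = 0.2947
χ² = 0.0196 + 0.2947 = 0.3143 ≈ 0.314

0.314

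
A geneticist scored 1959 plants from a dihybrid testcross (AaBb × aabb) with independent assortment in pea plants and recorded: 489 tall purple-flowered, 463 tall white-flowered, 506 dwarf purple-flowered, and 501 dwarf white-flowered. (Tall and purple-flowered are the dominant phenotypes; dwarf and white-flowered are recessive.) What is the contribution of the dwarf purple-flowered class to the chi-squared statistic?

A dihybrid testcross with independent assortment gives a 1:1:1:1 ratio.
Expected counts for N = 1959 under a 1:1:1:1 ratio (total parts = 4):
  tall purple-flowered: 1959 × 1/4 = 489.75
  tall white-flowered: 1959 × 1/4 = 489.75
  dwarf purple-flowered: 1959 × 1/4 = 489.75
  dwarf white-flowered: 1959 × 1/4 = 489.75
Contribution of dwarf purple-flowered: (506 − 489.75)² / 489.75 = 0.5392

0.539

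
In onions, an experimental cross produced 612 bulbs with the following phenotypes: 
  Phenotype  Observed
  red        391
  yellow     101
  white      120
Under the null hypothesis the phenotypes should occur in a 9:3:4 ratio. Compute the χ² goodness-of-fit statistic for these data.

15.114

The 9:3:4 ratio has 16 parts, so with N = 612 the expected counts are:
  red: 612 × 9/16 = 344.25
  yellow: 612 × 3/16 = 114.75
  white: 612 × 4/16 = 153
χ² = Σ (O − E)² / E
  red: (391 − 344.25)² / 344.25 = 6.3488
  yellow: (101 − 114.75)² / 114.75 = 1.6476
  white: (120 − 153)² / 153 = 7.1176
χ² = 6.3488 + 1.6476 + 7.1176 = 15.114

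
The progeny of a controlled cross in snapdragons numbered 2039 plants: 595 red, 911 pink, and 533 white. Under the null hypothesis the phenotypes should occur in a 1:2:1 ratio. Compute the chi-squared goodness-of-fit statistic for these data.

Expected counts for N = 2039 under a 1:2:1 ratio (total parts = 4):
  red: 2039 × 1/4 = 509.75
  pink: 2039 × 2/4 = 1019.5
  white: 2039 × 1/4 = 509.75
χ² = Σ (O − E)² / E
  red: (595 − 509.75)² / 509.75 = 14.2571
  pink: (911 − 1019.5)² / 1019.5 = 11.5471
  white: (533 − 509.75)² / 509.75 = 1.0604
χ² = 14.2571 + 11.5471 + 1.0604 = 26.8646 ≈ 26.865

26.865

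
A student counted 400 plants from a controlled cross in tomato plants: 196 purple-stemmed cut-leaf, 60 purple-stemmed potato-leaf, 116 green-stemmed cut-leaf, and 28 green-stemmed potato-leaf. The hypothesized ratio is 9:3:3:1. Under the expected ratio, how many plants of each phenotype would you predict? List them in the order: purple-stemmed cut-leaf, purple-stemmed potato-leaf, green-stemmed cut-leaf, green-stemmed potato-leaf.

Expected counts for N = 400 under a 9:3:3:1 ratio (total parts = 16):
  purple-stemmed cut-leaf: 400 × 9/16 = 225
  purple-stemmed potato-leaf: 400 × 3/16 = 75
  green-stemmed cut-leaf: 400 × 3/16 = 75
  green-stemmed potato-leaf: 400 × 1/16 = 25

225, 75, 75, 25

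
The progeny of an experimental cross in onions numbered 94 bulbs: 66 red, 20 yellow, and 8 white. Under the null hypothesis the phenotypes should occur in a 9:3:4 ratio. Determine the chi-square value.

The 9:3:4 ratio has 16 parts, so with N = 94 the expected counts are:
  red: 94 × 9/16 = 52.875
  yellow: 94 × 3/16 = 17.625
  white: 94 × 4/16 = 23.5
χ² = Σ (O − E)² / E
  red: (66 − 52.875)² / 52.875 = 3.2580
  yellow: (20 − 17.625)² / 17.625 = 0.3200
  white: (8 − 23.5)² / 23.5 = 10.2234
χ² = 3.2580 + 0.3200 + 10.2234 = 13.8014 ≈ 13.801

13.801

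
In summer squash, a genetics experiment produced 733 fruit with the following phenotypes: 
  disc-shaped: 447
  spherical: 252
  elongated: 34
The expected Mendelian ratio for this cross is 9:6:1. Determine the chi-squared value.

Expected counts for N = 733 under a 9:6:1 ratio (total parts = 16):
  disc-shaped: 733 × 9/16 = 412.3125
  spherical: 733 × 6/16 = 274.875
  elongated: 733 × 1/16 = 45.8125
χ² = Σ (O − E)² / E
  disc-shaped: (447 − 412.3125)² / 412.3125 = 2.9182
  spherical: (252 − 274.875)² / 274.875 = 1.9036
  elongated: (34 − 45.8125)² / 45.8125 = 3.0458
χ² = 2.9182 + 1.9036 + 3.0458 = 7.8676 ≈ 7.868

7.868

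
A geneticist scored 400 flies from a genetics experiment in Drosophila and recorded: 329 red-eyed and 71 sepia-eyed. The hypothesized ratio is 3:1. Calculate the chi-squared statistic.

Expected counts for N = 400 under a 3:1 ratio (total parts = 4):
  red-eyed: 400 × 3/4 = 300
  sepia-eyed: 400 × 1/4 = 100
χ² = Σ (O − E)² / E
  red-eyed: (329 − 300)² / 300 = 2.8033
  sepia-eyed: (71 − 100)² / 100 = 8.4100
χ² = 2.8033 + 8.4100 = 11.2133 ≈ 11.213

11.213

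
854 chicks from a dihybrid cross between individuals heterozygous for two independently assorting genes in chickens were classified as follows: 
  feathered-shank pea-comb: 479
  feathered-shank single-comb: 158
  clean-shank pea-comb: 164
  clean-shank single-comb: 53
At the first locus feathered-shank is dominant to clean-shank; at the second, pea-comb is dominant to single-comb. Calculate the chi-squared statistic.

0.129

A dihybrid F₂ with independent assortment and complete dominance at both loci gives a 9:3:3:1 phenotypic ratio.
Expected counts for N = 854 under a 9:3:3:1 ratio (total parts = 16):
  feathered-shank pea-comb: 854 × 9/16 = 480.375
  feathered-shank single-comb: 854 × 3/16 = 160.125
  clean-shank pea-comb: 854 × 3/16 = 160.125
  clean-shank single-comb: 854 × 1/16 = 53.375
χ² = Σ (O − E)² / E
  feathered-shank pea-comb: (479 − 480.375)² / 480.375 = 0.0039
  feathered-shank single-comb: (158 − 160.125)² / 160.125 = 0.0282
  clean-shank pea-comb: (164 − 160.125)² / 160.125 = 0.0938
  clean-shank single-comb: (53 − 53.375)² / 53.375 = 0.0026
χ² = 0.0039 + 0.0282 + 0.0938 + 0.0026 = 0.1285 ≈ 0.129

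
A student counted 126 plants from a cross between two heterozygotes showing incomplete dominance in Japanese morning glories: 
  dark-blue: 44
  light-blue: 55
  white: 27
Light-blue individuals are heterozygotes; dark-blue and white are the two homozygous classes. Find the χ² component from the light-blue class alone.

With incomplete dominance, a heterozygote × heterozygote cross gives a 1:2:1 phenotypic ratio.
Expected counts for N = 126 under a 1:2:1 ratio (total parts = 4):
  dark-blue: 126 × 1/4 = 31.5
  light-blue: 126 × 2/4 = 63
  white: 126 × 1/4 = 31.5
Contribution of light-blue: (55 − 63)² / 63 = 1.0159

1.016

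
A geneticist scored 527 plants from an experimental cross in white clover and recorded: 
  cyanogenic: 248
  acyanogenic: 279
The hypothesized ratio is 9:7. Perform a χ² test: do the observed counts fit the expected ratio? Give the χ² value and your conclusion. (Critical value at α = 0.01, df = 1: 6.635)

Under the 9:7 hypothesis (Σ ratio = 16, N = 527):
  cyanogenic: 527 × 9/16 = 296.4375
  acyanogenic: 527 × 7/16 = 230.5625
χ² = Σ (O − E)² / E
  cyanogenic: (248 − 296.4375)² / 296.4375 = 7.9146
  acyanogenic: (279 − 230.5625)² / 230.5625 = 10.1759
χ² = 7.9146 + 10.1759 = 18.0905 ≈ 18.091
Degrees of freedom = 2 − 1 = 1; critical value at α = 0.01 is 6.635.
Since 18.091 > 6.635, we reject the null hypothesis — the data do not fit the 9:7 ratio.

18.091; not consistent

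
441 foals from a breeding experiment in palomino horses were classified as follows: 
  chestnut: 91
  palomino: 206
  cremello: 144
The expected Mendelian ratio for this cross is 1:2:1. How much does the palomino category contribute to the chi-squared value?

Expected counts for N = 441 under a 1:2:1 ratio (total parts = 4):
  chestnut: 441 × 1/4 = 110.25
  palomino: 441 × 2/4 = 220.5
  cremello: 441 × 1/4 = 110.25
Contribution of palomino: (206 − 220.5)² / 220.5 = 0.9535

0.954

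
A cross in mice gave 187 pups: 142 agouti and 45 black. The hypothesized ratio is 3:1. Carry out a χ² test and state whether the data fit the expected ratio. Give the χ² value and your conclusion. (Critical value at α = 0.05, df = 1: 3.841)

0.087; consistent

Total ratio parts = 4. Expected numbers out of 187:
  agouti: 187 × 3/4 = 140.25
  black: 187 × 1/4 = 46.75
χ² = Σ (O − E)² / E
  agouti: (142 − 140.25)² / 140.25 = 0.0218
  black: (45 − 46.75)² / 46.75 = 0.0655
χ² = 0.0218 + 0.0655 = 0.0873 ≈ 0.087
Degrees of freedom = 2 − 1 = 1; critical value at α = 0.05 is 3.841.
Since 0.087 < 3.841, we fail to reject the null hypothesis — the data are consistent with the 3:1 ratio.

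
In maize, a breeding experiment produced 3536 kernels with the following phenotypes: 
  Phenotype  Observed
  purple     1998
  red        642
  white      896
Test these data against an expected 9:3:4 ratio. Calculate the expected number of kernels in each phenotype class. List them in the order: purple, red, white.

1989, 663, 884

The 9:3:4 ratio has 16 parts, so with N = 3536 the expected counts are:
  purple: 3536 × 9/16 = 1989
  red: 3536 × 3/16 = 663
  white: 3536 × 4/16 = 884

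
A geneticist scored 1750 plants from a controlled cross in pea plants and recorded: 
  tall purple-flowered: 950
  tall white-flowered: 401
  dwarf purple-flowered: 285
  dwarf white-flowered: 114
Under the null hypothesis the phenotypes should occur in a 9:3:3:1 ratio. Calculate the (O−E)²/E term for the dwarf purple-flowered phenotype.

Total ratio parts = 16. Expected numbers out of 1750:
  tall purple-flowered: 1750 × 9/16 = 984.375
  tall white-flowered: 1750 × 3/16 = 328.125
  dwarf purple-flowered: 1750 × 3/16 = 328.125
  dwarf white-flowered: 1750 × 1/16 = 109.375
Contribution of dwarf purple-flowered: (285 − 328.125)² / 328.125 = 5.6679

5.668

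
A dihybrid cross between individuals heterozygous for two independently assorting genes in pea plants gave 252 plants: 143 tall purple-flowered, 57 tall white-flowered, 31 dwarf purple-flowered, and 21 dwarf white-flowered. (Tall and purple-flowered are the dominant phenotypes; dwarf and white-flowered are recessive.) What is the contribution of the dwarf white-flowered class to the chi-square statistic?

1.750

A dihybrid F₂ with independent assortment and complete dominance at both loci gives a 9:3:3:1 phenotypic ratio.
Expected counts for N = 252 under a 9:3:3:1 ratio (total parts = 16):
  tall purple-flowered: 252 × 9/16 = 141.75
  tall white-flowered: 252 × 3/16 = 47.25
  dwarf purple-flowered: 252 × 3/16 = 47.25
  dwarf white-flowered: 252 × 1/16 = 15.75
Contribution of dwarf white-flowered: (21 − 15.75)² / 15.75 = 1.7500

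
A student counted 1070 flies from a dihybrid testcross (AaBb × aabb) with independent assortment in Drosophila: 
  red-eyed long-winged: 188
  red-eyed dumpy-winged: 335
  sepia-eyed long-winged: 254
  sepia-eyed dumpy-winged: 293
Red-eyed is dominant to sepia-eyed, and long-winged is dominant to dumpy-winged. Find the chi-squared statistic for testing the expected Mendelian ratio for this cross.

43.772

A dihybrid testcross with independent assortment gives a 1:1:1:1 ratio.
Expected counts for N = 1070 under a 1:1:1:1 ratio (total parts = 4):
  red-eyed long-winged: 1070 × 1/4 = 267.5
  red-eyed dumpy-winged: 1070 × 1/4 = 267.5
  sepia-eyed long-winged: 1070 × 1/4 = 267.5
  sepia-eyed dumpy-winged: 1070 × 1/4 = 267.5
χ² = Σ (O − E)² / E
  red-eyed long-winged: (188 − 267.5)² / 267.5 = 23.6271
  red-eyed dumpy-winged: (335 − 267.5)² / 267.5 = 17.0327
  sepia-eyed long-winged: (254 − 267.5)² / 267.5 = 0.6813
  sepia-eyed dumpy-winged: (293 − 267.5)² / 267.5 = 2.4308
χ² = 23.6271 + 17.0327 + 0.6813 + 2.4308 = 43.7719 ≈ 43.772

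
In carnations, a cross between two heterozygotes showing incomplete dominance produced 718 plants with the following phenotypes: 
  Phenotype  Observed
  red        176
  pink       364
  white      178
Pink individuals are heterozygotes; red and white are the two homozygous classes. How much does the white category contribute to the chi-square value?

0.013

With incomplete dominance, a heterozygote × heterozygote cross gives a 1:2:1 phenotypic ratio.
The 1:2:1 ratio has 4 parts, so with N = 718 the expected counts are:
  red: 718 × 1/4 = 179.5
  pink: 718 × 2/4 = 359
  white: 718 × 1/4 = 179.5
Contribution of white: (178 − 179.5)² / 179.5 = 0.0125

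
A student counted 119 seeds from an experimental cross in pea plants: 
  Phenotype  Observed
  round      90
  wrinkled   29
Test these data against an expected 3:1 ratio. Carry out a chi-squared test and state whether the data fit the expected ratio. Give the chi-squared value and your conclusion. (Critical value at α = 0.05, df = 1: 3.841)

0.025; consistent

Under the 3:1 hypothesis (Σ ratio = 4, N = 119):
  round: 119 × 3/4 = 89.25
  wrinkled: 119 × 1/4 = 29.75
χ² = Σ (O − E)² / E
  round: (90 − 89.25)² / 89.25 = 0.0063
  wrinkled: (29 − 29.75)² / 29.75 = 0.0189
χ² = 0.0063 + 0.0189 = 0.0252 ≈ 0.025
Degrees of freedom = 2 − 1 = 1; critical value at α = 0.05 is 3.841.
Since 0.025 < 3.841, we fail to reject the null hypothesis — the data are consistent with the 3:1 ratio.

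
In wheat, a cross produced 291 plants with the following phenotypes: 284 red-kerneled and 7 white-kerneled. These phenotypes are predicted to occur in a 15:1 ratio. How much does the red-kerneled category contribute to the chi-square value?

0.459

Expected counts for N = 291 under a 15:1 ratio (total parts = 16):
  red-kerneled: 291 × 15/16 = 272.8125
  white-kerneled: 291 × 1/16 = 18.1875
Contribution of red-kerneled: (284 − 272.8125)² / 272.8125 = 0.4588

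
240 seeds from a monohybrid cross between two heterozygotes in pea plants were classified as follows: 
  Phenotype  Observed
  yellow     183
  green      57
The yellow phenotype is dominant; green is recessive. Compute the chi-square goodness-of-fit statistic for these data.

0.200

For a monohybrid cross between heterozygotes with complete dominance, the expected phenotypic ratio is 3:1.
The 3:1 ratio has 4 parts, so with N = 240 the expected counts are:
  yellow: 240 × 3/4 = 180
  green: 240 × 1/4 = 60
χ² = Σ (O − E)² / E
  yellow: (183 − 180)² / 180 = 0.0500
  green: (57 − 60)² / 60 = 0.1500
χ² = 0.0500 + 0.1500 = 0.200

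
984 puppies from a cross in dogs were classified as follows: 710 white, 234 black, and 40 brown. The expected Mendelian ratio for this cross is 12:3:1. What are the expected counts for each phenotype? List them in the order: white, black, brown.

738, 184.5, 61.5

Expected counts for N = 984 under a 12:3:1 ratio (total parts = 16):
  white: 984 × 12/16 = 738
  black: 984 × 3/16 = 184.5
  brown: 984 × 1/16 = 61.5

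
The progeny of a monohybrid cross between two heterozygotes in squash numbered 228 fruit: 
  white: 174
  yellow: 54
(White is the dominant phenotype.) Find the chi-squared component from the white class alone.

0.053

For a monohybrid cross between heterozygotes with complete dominance, the expected phenotypic ratio is 3:1.
Total ratio parts = 4. Expected numbers out of 228:
  white: 228 × 3/4 = 171
  yellow: 228 × 1/4 = 57
Contribution of white: (174 − 171)² / 171 = 0.0526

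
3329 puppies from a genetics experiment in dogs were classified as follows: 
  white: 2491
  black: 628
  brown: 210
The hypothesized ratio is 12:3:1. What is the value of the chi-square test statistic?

Expected counts for N = 3329 under a 12:3:1 ratio (total parts = 16):
  white: 3329 × 12/16 = 2496.75
  black: 3329 × 3/16 = 624.1875
  brown: 3329 × 1/16 = 208.0625
χ² = Σ (O − E)² / E
  white: (2491 − 2496.75)² / 2496.75 = 0.0132
  black: (628 − 624.1875)² / 624.1875 = 0.0233
  brown: (210 − 208.0625)² / 208.0625 = 0.0180
χ² = 0.0132 + 0.0233 + 0.0180 = 0.0545 ≈ 0.055

0.055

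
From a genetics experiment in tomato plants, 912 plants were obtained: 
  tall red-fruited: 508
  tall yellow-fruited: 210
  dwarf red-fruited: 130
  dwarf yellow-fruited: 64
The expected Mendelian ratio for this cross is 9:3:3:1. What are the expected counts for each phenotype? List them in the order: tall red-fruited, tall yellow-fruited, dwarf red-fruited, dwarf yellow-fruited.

513, 171, 171, 57

The 9:3:3:1 ratio has 16 parts, so with N = 912 the expected counts are:
  tall red-fruited: 912 × 9/16 = 513
  tall yellow-fruited: 912 × 3/16 = 171
  dwarf red-fruited: 912 × 3/16 = 171
  dwarf yellow-fruited: 912 × 1/16 = 57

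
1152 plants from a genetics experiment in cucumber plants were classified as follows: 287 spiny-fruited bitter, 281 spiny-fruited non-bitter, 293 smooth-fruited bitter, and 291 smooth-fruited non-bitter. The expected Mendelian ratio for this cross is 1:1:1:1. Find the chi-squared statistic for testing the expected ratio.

0.292

The 1:1:1:1 ratio has 4 parts, so with N = 1152 the expected counts are:
  spiny-fruited bitter: 1152 × 1/4 = 288
  spiny-fruited non-bitter: 1152 × 1/4 = 288
  smooth-fruited bitter: 1152 × 1/4 = 288
  smooth-fruited non-bitter: 1152 × 1/4 = 288
χ² = Σ (O − E)² / E
  spiny-fruited bitter: (287 − 288)² / 288 = 0.0035
  spiny-fruited non-bitter: (281 − 288)² / 288 = 0.1701
  smooth-fruited bitter: (293 − 288)² / 288 = 0.0868
  smooth-fruited non-bitter: (291 − 288)² / 288 = 0.0312
χ² = 0.0035 + 0.1701 + 0.0868 + 0.0312 = 0.2916 ≈ 0.292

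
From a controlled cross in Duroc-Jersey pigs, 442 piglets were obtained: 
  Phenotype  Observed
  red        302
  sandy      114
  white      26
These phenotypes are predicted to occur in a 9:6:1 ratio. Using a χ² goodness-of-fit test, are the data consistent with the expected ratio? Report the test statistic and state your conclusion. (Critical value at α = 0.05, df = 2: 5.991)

Expected counts for N = 442 under a 9:6:1 ratio (total parts = 16):
  red: 442 × 9/16 = 248.625
  sandy: 442 × 6/16 = 165.75
  white: 442 × 1/16 = 27.625
χ² = Σ (O − E)² / E
  red: (302 − 248.625)² / 248.625 = 11.4586
  sandy: (114 − 165.75)² / 165.75 = 16.1572
  white: (26 − 27.625)² / 27.625 = 0.0956
χ² = 11.4586 + 16.1572 + 0.0956 = 27.7114 ≈ 27.711
Degrees of freedom = 3 − 1 = 2; critical value at α = 0.05 is 5.991.
Since 27.711 > 5.991, we reject the null hypothesis — the data do not fit the 9:6:1 ratio.

27.711; not consistent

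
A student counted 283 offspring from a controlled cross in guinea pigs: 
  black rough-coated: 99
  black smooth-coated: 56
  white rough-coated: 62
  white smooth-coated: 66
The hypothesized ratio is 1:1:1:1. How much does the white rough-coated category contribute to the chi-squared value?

1.082

Expected counts for N = 283 under a 1:1:1:1 ratio (total parts = 4):
  black rough-coated: 283 × 1/4 = 70.75
  black smooth-coated: 283 × 1/4 = 70.75
  white rough-coated: 283 × 1/4 = 70.75
  white smooth-coated: 283 × 1/4 = 70.75
Contribution of white rough-coated: (62 − 70.75)² / 70.75 = 1.0822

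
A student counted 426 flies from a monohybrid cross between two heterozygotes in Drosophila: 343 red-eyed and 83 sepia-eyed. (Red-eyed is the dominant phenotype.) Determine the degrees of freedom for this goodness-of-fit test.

1

For a monohybrid cross between heterozygotes with complete dominance, the expected phenotypic ratio is 3:1.
A goodness-of-fit test with 2 phenotype classes has df = 2 − 1 = 1.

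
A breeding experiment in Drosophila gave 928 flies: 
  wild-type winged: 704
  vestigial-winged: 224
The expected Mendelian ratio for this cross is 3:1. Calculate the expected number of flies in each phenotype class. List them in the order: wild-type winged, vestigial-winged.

Total ratio parts = 4. Expected numbers out of 928:
  wild-type winged: 928 × 3/4 = 696
  vestigial-winged: 928 × 1/4 = 232

696, 232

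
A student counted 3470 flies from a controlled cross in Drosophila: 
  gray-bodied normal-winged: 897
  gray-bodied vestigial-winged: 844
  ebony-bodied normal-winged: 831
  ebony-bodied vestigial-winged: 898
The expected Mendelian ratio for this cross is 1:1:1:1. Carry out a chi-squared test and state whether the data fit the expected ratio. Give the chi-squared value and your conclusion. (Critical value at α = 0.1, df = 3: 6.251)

Expected counts for N = 3470 under a 1:1:1:1 ratio (total parts = 4):
  gray-bodied normal-winged: 3470 × 1/4 = 867.5
  gray-bodied vestigial-winged: 3470 × 1/4 = 867.5
  ebony-bodied normal-winged: 3470 × 1/4 = 867.5
  ebony-bodied vestigial-winged: 3470 × 1/4 = 867.5
χ² = Σ (O − E)² / E
  gray-bodied normal-winged: (897 − 867.5)² / 867.5 = 1.0032
  gray-bodied vestigial-winged: (844 − 867.5)² / 867.5 = 0.6366
  ebony-bodied normal-winged: (831 − 867.5)² / 867.5 = 1.5357
  ebony-bodied vestigial-winged: (898 − 867.5)² / 867.5 = 1.0723
χ² = 1.0032 + 0.6366 + 1.5357 + 1.0723 = 4.2478 ≈ 4.248
Degrees of freedom = 4 − 1 = 3; critical value at α = 0.1 is 6.251.
Since 4.248 < 6.251, we fail to reject the null hypothesis — the data are consistent with the 1:1:1:1 ratio.

4.248; consistent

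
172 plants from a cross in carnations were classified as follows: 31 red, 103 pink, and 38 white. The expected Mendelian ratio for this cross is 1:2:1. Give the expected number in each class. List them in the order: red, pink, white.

Total ratio parts = 4. Expected numbers out of 172:
  red: 172 × 1/4 = 43
  pink: 172 × 2/4 = 86
  white: 172 × 1/4 = 43

43, 86, 43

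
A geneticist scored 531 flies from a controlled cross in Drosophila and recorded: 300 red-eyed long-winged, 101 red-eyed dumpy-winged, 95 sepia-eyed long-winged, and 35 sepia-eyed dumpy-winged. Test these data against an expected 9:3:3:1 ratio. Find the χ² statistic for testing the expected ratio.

Total ratio parts = 16. Expected numbers out of 531:
  red-eyed long-winged: 531 × 9/16 = 298.6875
  red-eyed dumpy-winged: 531 × 3/16 = 99.5625
  sepia-eyed long-winged: 531 × 3/16 = 99.5625
  sepia-eyed dumpy-winged: 531 × 1/16 = 33.1875
χ² = Σ (O − E)² / E
  red-eyed long-winged: (300 − 298.6875)² / 298.6875 = 0.0058
  red-eyed dumpy-winged: (101 − 99.5625)² / 99.5625 = 0.0208
  sepia-eyed long-winged: (95 − 99.5625)² / 99.5625 = 0.2091
  sepia-eyed dumpy-winged: (35 − 33.1875)² / 33.1875 = 0.0990
χ² = 0.0058 + 0.0208 + 0.2091 + 0.0990 = 0.3347 ≈ 0.335

0.335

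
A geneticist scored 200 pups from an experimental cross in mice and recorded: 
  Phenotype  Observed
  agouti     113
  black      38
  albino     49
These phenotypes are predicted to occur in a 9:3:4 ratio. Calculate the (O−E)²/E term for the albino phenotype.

0.020

Under the 9:3:4 hypothesis (Σ ratio = 16, N = 200):
  agouti: 200 × 9/16 = 112.5
  black: 200 × 3/16 = 37.5
  albino: 200 × 4/16 = 50
Contribution of albino: (49 − 50)² / 50 = 0.0200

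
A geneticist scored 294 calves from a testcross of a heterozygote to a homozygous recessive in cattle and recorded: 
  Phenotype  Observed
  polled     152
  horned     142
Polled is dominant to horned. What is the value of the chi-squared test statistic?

A testcross of a heterozygote (Aa × aa) gives a 1:1 phenotypic ratio.
Expected counts for N = 294 under a 1:1 ratio (total parts = 2):
  polled: 294 × 1/2 = 147
  horned: 294 × 1/2 = 147
χ² = Σ (O − E)² / E
  polled: (152 − 147)² / 147 = 0.1701
  horned: (142 − 147)² / 147 = 0.1701
χ² = 0.1701 + 0.1701 = 0.3402 ≈ 0.340

0.340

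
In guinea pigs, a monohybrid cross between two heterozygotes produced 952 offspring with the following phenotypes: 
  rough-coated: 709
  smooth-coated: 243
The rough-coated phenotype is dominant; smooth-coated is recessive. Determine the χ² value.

For a monohybrid cross between heterozygotes with complete dominance, the expected phenotypic ratio is 3:1.
The 3:1 ratio has 4 parts, so with N = 952 the expected counts are:
  rough-coated: 952 × 3/4 = 714
  smooth-coated: 952 × 1/4 = 238
χ² = Σ (O − E)² / E
  rough-coated: (709 − 714)² / 714 = 0.0350
  smooth-coated: (243 − 238)² / 238 = 0.1050
χ² = 0.0350 + 0.1050 = 0.140

0.140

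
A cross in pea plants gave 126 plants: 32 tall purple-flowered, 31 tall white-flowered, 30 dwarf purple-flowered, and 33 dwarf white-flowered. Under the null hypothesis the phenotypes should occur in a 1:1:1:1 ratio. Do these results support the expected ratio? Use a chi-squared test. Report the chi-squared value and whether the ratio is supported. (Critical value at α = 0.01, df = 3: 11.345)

0.159; consistent

Expected counts for N = 126 under a 1:1:1:1 ratio (total parts = 4):
  tall purple-flowered: 126 × 1/4 = 31.5
  tall white-flowered: 126 × 1/4 = 31.5
  dwarf purple-flowered: 126 × 1/4 = 31.5
  dwarf white-flowered: 126 × 1/4 = 31.5
χ² = Σ (O − E)² / E
  tall purple-flowered: (32 − 31.5)² / 31.5 = 0.0079
  tall white-flowered: (31 − 31.5)² / 31.5 = 0.0079
  dwarf purple-flowered: (30 − 31.5)² / 31.5 = 0.0714
  dwarf white-flowered: (33 − 31.5)² / 31.5 = 0.0714
χ² = 0.0079 + 0.0079 + 0.0714 + 0.0714 = 0.1586 ≈ 0.159
Degrees of freedom = 4 − 1 = 3; critical value at α = 0.01 is 11.345.
Since 0.159 < 11.345, we fail to reject the null hypothesis — the data are consistent with the 1:1:1:1 ratio.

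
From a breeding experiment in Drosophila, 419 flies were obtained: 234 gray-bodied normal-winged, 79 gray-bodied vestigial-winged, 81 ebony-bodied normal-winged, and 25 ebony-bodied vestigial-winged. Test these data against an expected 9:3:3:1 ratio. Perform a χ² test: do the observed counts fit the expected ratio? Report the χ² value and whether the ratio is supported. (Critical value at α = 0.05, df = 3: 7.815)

0.144; consistent

The 9:3:3:1 ratio has 16 parts, so with N = 419 the expected counts are:
  gray-bodied normal-winged: 419 × 9/16 = 235.6875
  gray-bodied vestigial-winged: 419 × 3/16 = 78.5625
  ebony-bodied normal-winged: 419 × 3/16 = 78.5625
  ebony-bodied vestigial-winged: 419 × 1/16 = 26.1875
χ² = Σ (O − E)² / E
  gray-bodied normal-winged: (234 − 235.6875)² / 235.6875 = 0.0121
  gray-bodied vestigial-winged: (79 − 78.5625)² / 78.5625 = 0.0024
  ebony-bodied normal-winged: (81 − 78.5625)² / 78.5625 = 0.0756
  ebony-bodied vestigial-winged: (25 − 26.1875)² / 26.1875 = 0.0538
χ² = 0.0121 + 0.0024 + 0.0756 + 0.0538 = 0.1439 ≈ 0.144
Degrees of freedom = 4 − 1 = 3; critical value at α = 0.05 is 7.815.
Since 0.144 < 7.815, we fail to reject the null hypothesis — the data are consistent with the 9:3:3:1 ratio.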